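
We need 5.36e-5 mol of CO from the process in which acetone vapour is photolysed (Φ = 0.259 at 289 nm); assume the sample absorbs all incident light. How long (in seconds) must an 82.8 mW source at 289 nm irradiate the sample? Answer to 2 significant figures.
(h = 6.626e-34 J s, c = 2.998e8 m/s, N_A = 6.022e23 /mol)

t ≈ 1000 s

Photons that must be absorbed: 5.36e-5 / 0.259 = 2.069e-4 mol.
Photon energy: hc/λ = 6.874e-19 J; per mole, 4.140e5 J mol⁻¹.
Energy required: 2.069e-4 × 4.140e5 = 85.66 J.
Time: 85.66 J / 0.0828 W = 1000 s.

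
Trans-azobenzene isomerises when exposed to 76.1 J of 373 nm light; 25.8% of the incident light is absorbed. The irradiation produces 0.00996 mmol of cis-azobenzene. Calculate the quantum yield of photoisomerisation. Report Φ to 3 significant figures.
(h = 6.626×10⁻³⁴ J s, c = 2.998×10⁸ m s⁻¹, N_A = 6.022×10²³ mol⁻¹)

Product: 0.00996 mmol = 9.96×10⁻⁶ mol.
Photon energy at 373 nm: hc/λ = (6.626×10⁻³⁴)(2.998×10⁸)/(373×10⁻⁹) = 5.326×10⁻¹⁹ J.
Photons incident: 76.1 / 5.326×10⁻¹⁹ = 1.429×10²⁰, i.e. 1.429×10²⁰/6.022×10²³ = 2.373×10⁻⁴ mol.
Photons absorbed: 0.258 × 2.373×10⁻⁴ = 6.122×10⁻⁵ mol.
Φ = 9.96×10⁻⁶ mol / 6.122×10⁻⁵ mol photons = 0.163.

Φ = 0.163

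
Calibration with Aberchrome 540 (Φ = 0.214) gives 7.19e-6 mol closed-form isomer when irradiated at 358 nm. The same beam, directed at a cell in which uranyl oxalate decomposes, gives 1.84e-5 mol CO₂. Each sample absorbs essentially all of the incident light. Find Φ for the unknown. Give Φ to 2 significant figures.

Photons absorbed by the actinometer: 7.19e-6 / 0.214 = 3.360e-5 mol.
Φ(unknown) = 1.84e-5 / 3.360e-5 = 0.55.

Φ = 0.55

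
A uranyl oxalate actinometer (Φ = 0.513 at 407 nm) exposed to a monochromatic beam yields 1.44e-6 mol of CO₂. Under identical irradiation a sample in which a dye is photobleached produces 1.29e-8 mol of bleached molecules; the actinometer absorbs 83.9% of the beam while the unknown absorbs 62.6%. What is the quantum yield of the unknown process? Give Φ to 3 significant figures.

Photons absorbed by the actinometer: 1.44e-6 / 0.513 = 2.807e-6 mol.
Incident flux: 2.807e-6 / 0.839 = 3.346e-6 einstein.
Absorbed by unknown: 0.626 × 3.346e-6 = 2.095e-6 mol.
Φ(unknown) = 1.29e-8 / 2.095e-6 = 0.00616.

Φ = 0.00616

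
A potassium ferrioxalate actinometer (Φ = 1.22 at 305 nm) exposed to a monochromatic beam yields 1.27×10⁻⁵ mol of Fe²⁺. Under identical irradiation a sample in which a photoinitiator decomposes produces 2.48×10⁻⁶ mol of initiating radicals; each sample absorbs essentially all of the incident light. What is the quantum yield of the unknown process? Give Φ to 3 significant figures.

Φ = 0.238

Photons absorbed by the actinometer: 1.27×10⁻⁵ / 1.22 = 1.041×10⁻⁵ mol.
Φ(unknown) = 2.48×10⁻⁶ / 1.041×10⁻⁵ = 0.238.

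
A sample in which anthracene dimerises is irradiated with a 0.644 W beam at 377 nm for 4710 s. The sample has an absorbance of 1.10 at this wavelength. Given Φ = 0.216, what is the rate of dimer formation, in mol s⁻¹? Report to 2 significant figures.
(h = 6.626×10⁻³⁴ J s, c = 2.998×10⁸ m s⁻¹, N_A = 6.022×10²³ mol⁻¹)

Photon energy at 377 nm: hc/λ = (6.626×10⁻³⁴)(2.998×10⁸)/(377×10⁻⁹) = 5.269×10⁻¹⁹ J.
Energy delivered: (0.644 W)(4710 s) = 3033 J.
Photons incident: 3033 / 5.269×10⁻¹⁹ = 5.756×10²¹, i.e. 5.756×10²¹/6.022×10²³ = 0.009558 mol.
Fraction absorbed: 1 − 10^(−1.10) = 0.9206.
Photons absorbed: 0.9206 × 0.009558 = 0.008799 mol.
Product formed: 0.216 × 0.008799 = 0.001901 mol.
Rate: 0.001901 / 4710 s = 4.0×10⁻⁷ mol s⁻¹.

4.0×10⁻⁷ mol s⁻¹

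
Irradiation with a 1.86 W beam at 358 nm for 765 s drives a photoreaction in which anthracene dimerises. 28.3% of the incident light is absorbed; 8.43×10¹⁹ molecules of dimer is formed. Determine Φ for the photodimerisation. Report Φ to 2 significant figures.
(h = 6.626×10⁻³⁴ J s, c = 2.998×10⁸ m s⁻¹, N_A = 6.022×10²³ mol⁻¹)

Φ = 0.12

Product: 8.43×10¹⁹ / 6.022×10²³ = 1.400×10⁻⁴ mol.
Photon energy at 358 nm: hc/λ = (6.626×10⁻³⁴)(2.998×10⁸)/(358×10⁻⁹) = 5.549×10⁻¹⁹ J.
Energy delivered: (1.86 W)(765 s) = 1423 J.
Photons incident: 1423 / 5.549×10⁻¹⁹ = 2.564×10²¹, i.e. 2.564×10²¹/6.022×10²³ = 0.004258 mol.
Photons absorbed: 0.283 × 0.004258 = 0.001205 mol.
Φ = 1.400×10⁻⁴ mol / 0.001205 mol photons = 0.12.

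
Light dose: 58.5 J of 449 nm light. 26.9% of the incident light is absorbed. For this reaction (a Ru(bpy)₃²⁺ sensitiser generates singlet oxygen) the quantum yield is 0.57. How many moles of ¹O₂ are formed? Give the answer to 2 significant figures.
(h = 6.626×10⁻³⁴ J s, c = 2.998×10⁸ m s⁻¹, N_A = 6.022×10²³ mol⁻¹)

Photon energy at 449 nm: hc/λ = (6.626×10⁻³⁴)(2.998×10⁸)/(449×10⁻⁹) = 4.424×10⁻¹⁹ J.
Photons incident: 58.5 / 4.424×10⁻¹⁹ = 1.322×10²⁰, i.e. 1.322×10²⁰/6.022×10²³ = 2.195×10⁻⁴ mol.
Photons absorbed: 0.269 × 2.195×10⁻⁴ = 5.905×10⁻⁵ mol.
Product: Φ × n_abs = 0.57 × 5.905×10⁻⁵ = 3.366×10⁻⁵ mol.

3.4×10⁻⁵ mol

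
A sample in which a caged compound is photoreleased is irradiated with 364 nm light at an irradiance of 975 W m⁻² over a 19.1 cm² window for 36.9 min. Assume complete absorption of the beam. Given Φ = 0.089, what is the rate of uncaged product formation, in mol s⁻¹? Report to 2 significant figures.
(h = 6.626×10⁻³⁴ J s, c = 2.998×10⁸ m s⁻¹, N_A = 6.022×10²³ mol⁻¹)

5.0×10⁻⁷ mol s⁻¹

Photon energy at 364 nm: hc/λ = (6.626×10⁻³⁴)(2.998×10⁸)/(364×10⁻⁹) = 5.457×10⁻¹⁹ J.
Energy delivered: (975 W m⁻²)(19.1×10⁻⁴ m²)(2214 s) = 4123 J.
Photons incident: 4123 / 5.457×10⁻¹⁹ = 7.555×10²¹, i.e. 7.555×10²¹/6.022×10²³ = 0.01255 mol.
Product formed: 0.089 × 0.01255 = 0.001117 mol.
Rate: 0.001117 / 2214 s = 5.0×10⁻⁷ mol s⁻¹.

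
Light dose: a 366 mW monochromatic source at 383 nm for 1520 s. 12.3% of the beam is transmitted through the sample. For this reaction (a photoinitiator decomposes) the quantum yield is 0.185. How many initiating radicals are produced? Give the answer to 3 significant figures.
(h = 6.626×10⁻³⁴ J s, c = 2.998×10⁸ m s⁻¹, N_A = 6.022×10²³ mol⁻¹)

Photon energy at 383 nm: hc/λ = (6.626×10⁻³⁴)(2.998×10⁸)/(383×10⁻⁹) = 5.187×10⁻¹⁹ J.
Energy delivered: (366 mW)(1520 s) = 556.3 J.
Photons incident: 556.3 / 5.187×10⁻¹⁹ = 1.072×10²¹, i.e. 1.072×10²¹/6.022×10²³ = 0.001780 mol.
Fraction absorbed: 1 − 12.3/100 = 0.8770.
Photons absorbed: 0.8770 × 0.001780 = 0.001561 mol.
Product: Φ × n_abs = 0.185 × 0.001561 = 2.888×10⁻⁴ mol.
As a count: 2.888×10⁻⁴ × 6.022×10²³ = 1.74×10²⁰.

1.74×10²⁰ initiating radicals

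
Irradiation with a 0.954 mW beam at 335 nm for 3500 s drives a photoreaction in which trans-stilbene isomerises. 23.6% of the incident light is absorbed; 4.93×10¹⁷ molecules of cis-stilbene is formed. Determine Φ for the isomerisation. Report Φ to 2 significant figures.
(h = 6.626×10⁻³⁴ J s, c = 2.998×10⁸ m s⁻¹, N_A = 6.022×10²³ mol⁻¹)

Φ = 0.37

Product: 4.93×10¹⁷ / 6.022×10²³ = 8.187×10⁻⁷ mol.
Photon energy at 335 nm: hc/λ = (6.626×10⁻³⁴)(2.998×10⁸)/(335×10⁻⁹) = 5.930×10⁻¹⁹ J.
Energy delivered: (0.954 mW)(3500 s) = 3.339 J.
Photons incident: 3.339 / 5.930×10⁻¹⁹ = 5.631×10¹⁸, i.e. 5.631×10¹⁸/6.022×10²³ = 9.351×10⁻⁶ mol.
Photons absorbed: 0.236 × 9.351×10⁻⁶ = 2.207×10⁻⁶ mol.
Φ = 8.187×10⁻⁷ mol / 2.207×10⁻⁶ mol photons = 0.37.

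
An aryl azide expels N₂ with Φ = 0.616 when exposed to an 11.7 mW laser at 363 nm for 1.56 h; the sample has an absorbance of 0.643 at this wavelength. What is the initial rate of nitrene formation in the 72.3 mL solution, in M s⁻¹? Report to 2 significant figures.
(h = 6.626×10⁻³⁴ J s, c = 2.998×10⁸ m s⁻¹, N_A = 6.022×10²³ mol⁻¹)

Photon energy at 363 nm: hc/λ = (6.626×10⁻³⁴)(2.998×10⁸)/(363×10⁻⁹) = 5.472×10⁻¹⁹ J.
Energy delivered: (11.7 mW)(5616 s) = 65.71 J.
Photons incident: 65.71 / 5.472×10⁻¹⁹ = 1.201×10²⁰, i.e. 1.201×10²⁰/6.022×10²³ = 1.994×10⁻⁴ mol.
Fraction absorbed: 1 − 10^(−0.643) = 0.7725.
Photons absorbed: 0.7725 × 1.994×10⁻⁴ = 1.540×10⁻⁴ mol.
Product formed: 0.616 × 1.540×10⁻⁴ = 9.486×10⁻⁵ mol.
Rate: 9.486×10⁻⁵ mol / (5616 s × 0.0723 L) = 2.3×10⁻⁷ M s⁻¹.

2.3×10⁻⁷ M s⁻¹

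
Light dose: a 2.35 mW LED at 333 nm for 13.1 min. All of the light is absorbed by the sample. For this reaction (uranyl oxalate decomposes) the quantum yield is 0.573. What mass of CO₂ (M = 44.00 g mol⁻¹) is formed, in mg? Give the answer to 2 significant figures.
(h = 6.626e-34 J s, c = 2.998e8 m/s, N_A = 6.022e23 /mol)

0.13 mg

Photon energy at 333 nm: hc/λ = (6.626e-34)(2.998e8)/(333e-9) = 5.965e-19 J.
Energy delivered: (2.35 mW)(786 s) = 1.847 J.
Photons incident: 1.847 / 5.965e-19 = 3.096e18, i.e. 3.096e18/6.022e23 = 5.141e-6 mol.
Product: Φ × n_abs = 0.573 × 5.141e-6 = 2.946e-6 mol.
Mass: 2.946e-6 × 44.00 = 1.296e-4 g = 0.13 mg.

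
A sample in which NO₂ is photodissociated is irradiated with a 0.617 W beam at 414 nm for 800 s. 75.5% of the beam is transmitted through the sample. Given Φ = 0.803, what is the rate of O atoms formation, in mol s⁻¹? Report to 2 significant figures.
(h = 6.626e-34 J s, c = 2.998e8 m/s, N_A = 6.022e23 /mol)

4.2e-7 mol s⁻¹

Photon energy at 414 nm: hc/λ = (6.626e-34)(2.998e8)/(414e-9) = 4.798e-19 J.
Energy delivered: (0.617 W)(800 s) = 493.6 J.
Photons incident: 493.6 / 4.798e-19 = 1.029e21, i.e. 1.029e21/6.022e23 = 0.001709 mol.
Fraction absorbed: 1 − 75.5/100 = 0.2450.
Photons absorbed: 0.2450 × 0.001709 = 4.187e-4 mol.
Product formed: 0.803 × 4.187e-4 = 3.362e-4 mol.
Rate: 3.362e-4 / 800 s = 4.2e-7 mol s⁻¹.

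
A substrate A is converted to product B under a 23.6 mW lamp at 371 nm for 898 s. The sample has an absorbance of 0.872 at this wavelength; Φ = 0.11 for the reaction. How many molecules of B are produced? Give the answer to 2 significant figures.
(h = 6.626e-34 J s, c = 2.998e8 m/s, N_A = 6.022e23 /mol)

3.8e18 molecules

Photon energy at 371 nm: hc/λ = (6.626e-34)(2.998e8)/(371e-9) = 5.354e-19 J.
Energy delivered: (23.6 mW)(898 s) = 21.19 J.
Photons incident: 21.19 / 5.354e-19 = 3.958e19, i.e. 3.958e19/6.022e23 = 6.573e-5 mol.
Fraction absorbed: 1 − 10^(−0.872) = 0.8657.
Photons absorbed: 0.8657 × 6.573e-5 = 5.690e-5 mol.
Product: Φ × n_abs = 0.11 × 5.690e-5 = 6.259e-6 mol.
As a count: 6.259e-6 × 6.022e23 = 3.8e18.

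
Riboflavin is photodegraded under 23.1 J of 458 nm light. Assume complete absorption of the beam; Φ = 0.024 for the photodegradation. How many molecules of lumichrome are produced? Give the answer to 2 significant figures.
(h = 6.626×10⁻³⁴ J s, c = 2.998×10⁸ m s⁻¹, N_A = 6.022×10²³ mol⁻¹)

1.3×10¹⁸ molecules

Photon energy at 458 nm: hc/λ = (6.626×10⁻³⁴)(2.998×10⁸)/(458×10⁻⁹) = 4.337×10⁻¹⁹ J.
Photons incident: 23.1 / 4.337×10⁻¹⁹ = 5.326×10¹⁹, i.e. 5.326×10¹⁹/6.022×10²³ = 8.844×10⁻⁵ mol.
Product: Φ × n_abs = 0.024 × 8.844×10⁻⁵ = 2.123×10⁻⁶ mol.
As a count: 2.123×10⁻⁶ × 6.022×10²³ = 1.3×10¹⁸.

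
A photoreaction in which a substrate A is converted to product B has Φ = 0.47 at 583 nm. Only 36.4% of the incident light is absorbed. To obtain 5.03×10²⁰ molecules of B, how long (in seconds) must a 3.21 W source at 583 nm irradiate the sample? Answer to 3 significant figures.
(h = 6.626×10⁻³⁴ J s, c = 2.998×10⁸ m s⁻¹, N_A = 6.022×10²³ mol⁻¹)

t ≈ 312 s

Product: 5.03×10²⁰ / 6.022×10²³ = 8.353×10⁻⁴ mol.
Photons that must be absorbed: 8.353×10⁻⁴ / 0.47 = 0.001777 mol.
Incident photons needed: 0.001777 / 0.364 = 0.004882 mol.
Photon energy: hc/λ = 3.407×10⁻¹⁹ J; per mole, 2.052×10⁵ J mol⁻¹.
Energy required: 0.004882 × 2.052×10⁵ = 1002 J.
Time: 1002 J / 3.21 W = 312 s.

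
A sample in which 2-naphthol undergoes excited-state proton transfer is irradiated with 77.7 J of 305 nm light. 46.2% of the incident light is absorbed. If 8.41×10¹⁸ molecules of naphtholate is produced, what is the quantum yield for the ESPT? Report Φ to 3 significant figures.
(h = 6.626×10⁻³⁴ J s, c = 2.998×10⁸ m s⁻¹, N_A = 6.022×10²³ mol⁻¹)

Product: 8.41×10¹⁸ / 6.022×10²³ = 1.397×10⁻⁵ mol.
Photon energy at 305 nm: hc/λ = (6.626×10⁻³⁴)(2.998×10⁸)/(305×10⁻⁹) = 6.513×10⁻¹⁹ J.
Photons incident: 77.7 / 6.513×10⁻¹⁹ = 1.193×10²⁰, i.e. 1.193×10²⁰/6.022×10²³ = 1.981×10⁻⁴ mol.
Photons absorbed: 0.462 × 1.981×10⁻⁴ = 9.152×10⁻⁵ mol.
Φ = 1.397×10⁻⁵ mol / 9.152×10⁻⁵ mol photons = 0.153.

Φ = 0.153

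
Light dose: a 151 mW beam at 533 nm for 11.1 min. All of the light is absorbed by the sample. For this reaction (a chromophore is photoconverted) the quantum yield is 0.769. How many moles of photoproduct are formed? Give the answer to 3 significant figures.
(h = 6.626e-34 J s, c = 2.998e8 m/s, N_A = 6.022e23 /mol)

Photon energy at 533 nm: hc/λ = (6.626e-34)(2.998e8)/(533e-9) = 3.727e-19 J.
Energy delivered: (151 mW)(666 s) = 100.6 J.
Photons incident: 100.6 / 3.727e-19 = 2.699e20, i.e. 2.699e20/6.022e23 = 4.482e-4 mol.
Product: Φ × n_abs = 0.769 × 4.482e-4 = 3.447e-4 mol.

3.45e-4 mol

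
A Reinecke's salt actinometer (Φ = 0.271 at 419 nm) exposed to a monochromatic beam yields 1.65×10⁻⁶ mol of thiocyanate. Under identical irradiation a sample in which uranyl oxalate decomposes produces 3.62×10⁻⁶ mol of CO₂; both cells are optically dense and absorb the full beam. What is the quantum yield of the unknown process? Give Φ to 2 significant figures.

Photons absorbed by the actinometer: 1.65×10⁻⁶ / 0.271 = 6.089×10⁻⁶ mol.
Φ(unknown) = 3.62×10⁻⁶ / 6.089×10⁻⁶ = 0.59.

Φ = 0.59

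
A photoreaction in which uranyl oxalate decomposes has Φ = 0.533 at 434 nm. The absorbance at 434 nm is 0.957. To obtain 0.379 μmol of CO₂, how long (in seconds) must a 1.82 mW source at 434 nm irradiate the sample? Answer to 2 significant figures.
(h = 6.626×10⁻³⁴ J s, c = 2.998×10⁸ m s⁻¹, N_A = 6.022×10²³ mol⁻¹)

t ≈ 120 s

Product: 0.379 μmol = 3.79×10⁻⁷ mol.
Photons that must be absorbed: 3.79×10⁻⁷ / 0.533 = 7.111×10⁻⁷ mol.
Fraction absorbed: 1 − 10^(−0.957) = 0.8896.
Incident photons needed: 7.111×10⁻⁷ / 0.8896 = 7.993×10⁻⁷ mol.
Photon energy: hc/λ = 4.577×10⁻¹⁹ J; per mole, 2.756×10⁵ J mol⁻¹.
Energy required: 7.993×10⁻⁷ × 2.756×10⁵ = 0.2203 J.
Time: 0.2203 J / 0.00182 W = 120 s.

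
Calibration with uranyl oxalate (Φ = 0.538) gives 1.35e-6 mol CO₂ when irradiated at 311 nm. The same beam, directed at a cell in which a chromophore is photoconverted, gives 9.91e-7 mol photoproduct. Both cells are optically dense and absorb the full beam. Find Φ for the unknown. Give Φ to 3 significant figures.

Photons absorbed by the actinometer: 1.35e-6 / 0.538 = 2.509e-6 mol.
Φ(unknown) = 9.91e-7 / 2.509e-6 = 0.395.

Φ = 0.395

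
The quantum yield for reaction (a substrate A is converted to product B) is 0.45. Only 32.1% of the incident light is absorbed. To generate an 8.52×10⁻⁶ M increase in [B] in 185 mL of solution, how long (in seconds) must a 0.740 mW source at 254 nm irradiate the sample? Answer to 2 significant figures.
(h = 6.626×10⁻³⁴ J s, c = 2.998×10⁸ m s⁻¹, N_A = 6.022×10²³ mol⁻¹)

t ≈ 6900 s

Product: (8.52×10⁻⁶ M)(0.185 L) = 1.576×10⁻⁶ mol.
Photons that must be absorbed: 1.576×10⁻⁶ / 0.45 = 3.502×10⁻⁶ mol.
Incident photons needed: 3.502×10⁻⁶ / 0.321 = 1.091×10⁻⁵ mol.
Photon energy: hc/λ = 7.821×10⁻¹⁹ J; per mole, 4.710×10⁵ J mol⁻¹.
Energy required: 1.091×10⁻⁵ × 4.710×10⁵ = 5.139 J.
Time: 5.139 J / 0.00074 W = 6900 s.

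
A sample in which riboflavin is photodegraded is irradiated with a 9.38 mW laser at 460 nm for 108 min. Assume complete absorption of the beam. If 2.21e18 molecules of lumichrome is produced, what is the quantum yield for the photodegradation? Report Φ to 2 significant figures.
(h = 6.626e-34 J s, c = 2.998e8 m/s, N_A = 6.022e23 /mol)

Product: 2.21e18 / 6.022e23 = 3.670e-6 mol.
Photon energy at 460 nm: hc/λ = (6.626e-34)(2.998e8)/(460e-9) = 4.318e-19 J.
Energy delivered: (9.38 mW)(6480 s) = 60.78 J.
Photons incident: 60.78 / 4.318e-19 = 1.408e20, i.e. 1.408e20/6.022e23 = 2.338e-4 mol.
Φ = 3.670e-6 mol / 2.338e-4 mol photons = 0.016.

Φ = 0.016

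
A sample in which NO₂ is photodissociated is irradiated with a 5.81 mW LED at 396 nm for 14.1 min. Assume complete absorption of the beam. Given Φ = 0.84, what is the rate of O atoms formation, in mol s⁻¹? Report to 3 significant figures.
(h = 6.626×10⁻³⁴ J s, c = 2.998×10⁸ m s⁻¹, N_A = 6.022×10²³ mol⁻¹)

1.62×10⁻⁸ mol s⁻¹

Photon energy at 396 nm: hc/λ = (6.626×10⁻³⁴)(2.998×10⁸)/(396×10⁻⁹) = 5.016×10⁻¹⁹ J.
Energy delivered: (5.81 mW)(846 s) = 4.915 J.
Photons incident: 4.915 / 5.016×10⁻¹⁹ = 9.799×10¹⁸, i.e. 9.799×10¹⁸/6.022×10²³ = 1.627×10⁻⁵ mol.
Product formed: 0.84 × 1.627×10⁻⁵ = 1.367×10⁻⁵ mol.
Rate: 1.367×10⁻⁵ / 846 s = 1.62×10⁻⁸ mol s⁻¹.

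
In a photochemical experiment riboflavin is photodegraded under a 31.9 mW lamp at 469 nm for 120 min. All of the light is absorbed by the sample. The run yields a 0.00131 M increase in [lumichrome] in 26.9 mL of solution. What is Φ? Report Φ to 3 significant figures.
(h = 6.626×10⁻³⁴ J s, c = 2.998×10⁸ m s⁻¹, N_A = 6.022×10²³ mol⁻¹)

Product: (0.00131 M)(0.0269 L) = 3.524×10⁻⁵ mol.
Photon energy at 469 nm: hc/λ = (6.626×10⁻³⁴)(2.998×10⁸)/(469×10⁻⁹) = 4.236×10⁻¹⁹ J.
Energy delivered: (31.9 mW)(7200 s) = 229.7 J.
Photons incident: 229.7 / 4.236×10⁻¹⁹ = 5.423×10²⁰, i.e. 5.423×10²⁰/6.022×10²³ = 9.005×10⁻⁴ mol.
Φ = 3.524×10⁻⁵ mol / 9.005×10⁻⁴ mol photons = 0.0391.

Φ = 0.0391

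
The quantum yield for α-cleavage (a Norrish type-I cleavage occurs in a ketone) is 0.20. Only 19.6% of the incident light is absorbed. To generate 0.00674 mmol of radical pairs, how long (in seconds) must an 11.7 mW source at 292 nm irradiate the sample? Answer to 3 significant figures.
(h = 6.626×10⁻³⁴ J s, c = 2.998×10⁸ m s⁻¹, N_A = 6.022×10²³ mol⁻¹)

t ≈ 6020 s

Product: 0.00674 mmol = 6.74×10⁻⁶ mol.
Photons that must be absorbed: 6.74×10⁻⁶ / 0.20 = 3.370×10⁻⁵ mol.
Incident photons needed: 3.370×10⁻⁵ / 0.196 = 1.719×10⁻⁴ mol.
Photon energy: hc/λ = 6.803×10⁻¹⁹ J; per mole, 4.097×10⁵ J mol⁻¹.
Energy required: 1.719×10⁻⁴ × 4.097×10⁵ = 70.43 J.
Time: 70.43 J / 0.0117 W = 6020 s.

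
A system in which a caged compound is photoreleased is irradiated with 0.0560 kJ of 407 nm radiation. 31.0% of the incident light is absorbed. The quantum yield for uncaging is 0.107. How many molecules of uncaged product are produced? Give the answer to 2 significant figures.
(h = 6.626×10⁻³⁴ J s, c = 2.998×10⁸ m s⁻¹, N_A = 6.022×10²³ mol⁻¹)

Photon energy at 407 nm: hc/λ = (6.626×10⁻³⁴)(2.998×10⁸)/(407×10⁻⁹) = 4.881×10⁻¹⁹ J.
Incident energy: 0.0560 kJ = 56.0 J.
Photons incident: 56.0 / 4.881×10⁻¹⁹ = 1.147×10²⁰, i.e. 1.147×10²⁰/6.022×10²³ = 1.905×10⁻⁴ mol.
Photons absorbed: 0.310 × 1.905×10⁻⁴ = 5.905×10⁻⁵ mol.
Product: Φ × n_abs = 0.107 × 5.905×10⁻⁵ = 6.318×10⁻⁶ mol.
As a count: 6.318×10⁻⁶ × 6.022×10²³ = 3.8×10¹⁸.

3.8×10¹⁸ molecules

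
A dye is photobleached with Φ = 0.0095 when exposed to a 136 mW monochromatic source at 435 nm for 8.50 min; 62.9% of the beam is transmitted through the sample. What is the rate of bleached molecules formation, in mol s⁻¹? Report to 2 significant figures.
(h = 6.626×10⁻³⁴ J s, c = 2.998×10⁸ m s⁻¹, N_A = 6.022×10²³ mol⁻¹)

1.7×10⁻⁹ mol s⁻¹

Photon energy at 435 nm: hc/λ = (6.626×10⁻³⁴)(2.998×10⁸)/(435×10⁻⁹) = 4.567×10⁻¹⁹ J.
Energy delivered: (136 mW)(510 s) = 69.36 J.
Photons incident: 69.36 / 4.567×10⁻¹⁹ = 1.519×10²⁰, i.e. 1.519×10²⁰/6.022×10²³ = 2.522×10⁻⁴ mol.
Fraction absorbed: 1 − 62.9/100 = 0.3710.
Photons absorbed: 0.3710 × 2.522×10⁻⁴ = 9.357×10⁻⁵ mol.
Product formed: 0.0095 × 9.357×10⁻⁵ = 8.889×10⁻⁷ mol.
Rate: 8.889×10⁻⁷ / 510 s = 1.7×10⁻⁹ mol s⁻¹.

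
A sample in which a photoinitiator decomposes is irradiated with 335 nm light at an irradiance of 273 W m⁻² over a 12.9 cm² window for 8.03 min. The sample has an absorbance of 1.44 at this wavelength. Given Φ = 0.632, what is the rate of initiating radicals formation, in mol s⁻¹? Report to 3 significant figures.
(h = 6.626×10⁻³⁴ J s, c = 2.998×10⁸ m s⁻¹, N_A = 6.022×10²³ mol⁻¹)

6.01×10⁻⁷ mol s⁻¹

Photon energy at 335 nm: hc/λ = (6.626×10⁻³⁴)(2.998×10⁸)/(335×10⁻⁹) = 5.930×10⁻¹⁹ J.
Energy delivered: (273 W m⁻²)(12.9×10⁻⁴ m²)(481.8 s) = 169.7 J.
Photons incident: 169.7 / 5.930×10⁻¹⁹ = 2.862×10²⁰, i.e. 2.862×10²⁰/6.022×10²³ = 4.753×10⁻⁴ mol.
Fraction absorbed: 1 − 10^(−1.44) = 0.9637.
Photons absorbed: 0.9637 × 4.753×10⁻⁴ = 4.580×10⁻⁴ mol.
Product formed: 0.632 × 4.580×10⁻⁴ = 2.895×10⁻⁴ mol.
Rate: 2.895×10⁻⁴ / 481.8 s = 6.01×10⁻⁷ mol s⁻¹.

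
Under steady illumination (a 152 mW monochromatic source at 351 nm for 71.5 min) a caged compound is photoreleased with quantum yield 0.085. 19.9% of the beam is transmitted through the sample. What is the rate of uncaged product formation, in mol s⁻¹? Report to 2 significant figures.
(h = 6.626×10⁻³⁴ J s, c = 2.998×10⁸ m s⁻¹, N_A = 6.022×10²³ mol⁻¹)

Photon energy at 351 nm: hc/λ = (6.626×10⁻³⁴)(2.998×10⁸)/(351×10⁻⁹) = 5.659×10⁻¹⁹ J.
Energy delivered: (152 mW)(4290 s) = 652.1 J.
Photons incident: 652.1 / 5.659×10⁻¹⁹ = 1.152×10²¹, i.e. 1.152×10²¹/6.022×10²³ = 0.001913 mol.
Fraction absorbed: 1 − 19.9/100 = 0.8010.
Photons absorbed: 0.8010 × 0.001913 = 0.001532 mol.
Product formed: 0.085 × 0.001532 = 1.302×10⁻⁴ mol.
Rate: 1.302×10⁻⁴ / 4290 s = 3.0×10⁻⁸ mol s⁻¹.

3.0×10⁻⁸ mol s⁻¹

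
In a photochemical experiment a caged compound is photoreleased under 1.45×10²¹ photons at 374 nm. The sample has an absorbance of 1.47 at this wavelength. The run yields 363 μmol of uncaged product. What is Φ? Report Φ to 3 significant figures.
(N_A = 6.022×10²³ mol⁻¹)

Product: 363 μmol = 3.63×10⁻⁴ mol.
Moles of photons: 1.45×10²¹ / 6.022×10²³ = 0.002408 mol.
Fraction absorbed: 1 − 10^(−1.47) = 0.9661.
Photons absorbed: 0.9661 × 0.002408 = 0.002326 mol.
Φ = 3.63×10⁻⁴ mol / 0.002326 mol photons = 0.156.

Φ = 0.156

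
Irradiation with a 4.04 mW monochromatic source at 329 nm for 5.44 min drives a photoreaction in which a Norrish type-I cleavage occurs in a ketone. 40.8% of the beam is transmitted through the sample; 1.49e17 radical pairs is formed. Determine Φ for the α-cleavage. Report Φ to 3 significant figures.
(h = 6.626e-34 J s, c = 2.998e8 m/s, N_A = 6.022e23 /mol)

Φ = 0.115

Product: 1.49e17 / 6.022e23 = 2.474e-7 mol.
Photon energy at 329 nm: hc/λ = (6.626e-34)(2.998e8)/(329e-9) = 6.038e-19 J.
Energy delivered: (4.04 mW)(326.4 s) = 1.319 J.
Photons incident: 1.319 / 6.038e-19 = 2.184e18, i.e. 2.184e18/6.022e23 = 3.627e-6 mol.
Fraction absorbed: 1 − 40.8/100 = 0.5920.
Photons absorbed: 0.5920 × 3.627e-6 = 2.147e-6 mol.
Φ = 2.474e-7 mol / 2.147e-6 mol photons = 0.115.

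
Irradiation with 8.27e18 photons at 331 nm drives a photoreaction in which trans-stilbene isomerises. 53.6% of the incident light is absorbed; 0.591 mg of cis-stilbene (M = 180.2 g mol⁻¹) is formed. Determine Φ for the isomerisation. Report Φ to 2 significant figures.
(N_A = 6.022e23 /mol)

Product: 0.591 mg / 180.2 g mol⁻¹ = 3.280e-6 mol.
Moles of photons: 8.27e18 / 6.022e23 = 1.373e-5 mol.
Photons absorbed: 0.536 × 1.373e-5 = 7.359e-6 mol.
Φ = 3.280e-6 mol / 7.359e-6 mol photons = 0.45.

Φ = 0.45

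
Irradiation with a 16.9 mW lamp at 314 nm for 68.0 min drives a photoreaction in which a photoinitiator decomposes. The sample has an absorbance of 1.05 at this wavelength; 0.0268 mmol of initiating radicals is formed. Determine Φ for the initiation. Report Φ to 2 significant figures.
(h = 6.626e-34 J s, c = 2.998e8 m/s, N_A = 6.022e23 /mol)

Product: 0.0268 mmol = 2.68e-5 mol.
Photon energy at 314 nm: hc/λ = (6.626e-34)(2.998e8)/(314e-9) = 6.326e-19 J.
Energy delivered: (16.9 mW)(4080 s) = 68.95 J.
Photons incident: 68.95 / 6.326e-19 = 1.090e20, i.e. 1.090e20/6.022e23 = 1.810e-4 mol.
Fraction absorbed: 1 − 10^(−1.05) = 0.9109.
Photons absorbed: 0.9109 × 1.810e-4 = 1.649e-4 mol.
Φ = 2.68e-5 mol / 1.649e-4 mol photons = 0.16.

Φ = 0.16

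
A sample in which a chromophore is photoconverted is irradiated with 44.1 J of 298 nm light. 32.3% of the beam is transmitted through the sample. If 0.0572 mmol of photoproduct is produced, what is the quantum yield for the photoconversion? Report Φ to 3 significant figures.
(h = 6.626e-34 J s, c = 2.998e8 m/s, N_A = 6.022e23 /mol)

Φ = 0.769

Product: 0.0572 mmol = 5.72e-5 mol.
Photon energy at 298 nm: hc/λ = (6.626e-34)(2.998e8)/(298e-9) = 6.666e-19 J.
Photons incident: 44.1 / 6.666e-19 = 6.616e19, i.e. 6.616e19/6.022e23 = 1.099e-4 mol.
Fraction absorbed: 1 − 32.3/100 = 0.6770.
Photons absorbed: 0.6770 × 1.099e-4 = 7.440e-5 mol.
Φ = 5.72e-5 mol / 7.440e-5 mol photons = 0.769.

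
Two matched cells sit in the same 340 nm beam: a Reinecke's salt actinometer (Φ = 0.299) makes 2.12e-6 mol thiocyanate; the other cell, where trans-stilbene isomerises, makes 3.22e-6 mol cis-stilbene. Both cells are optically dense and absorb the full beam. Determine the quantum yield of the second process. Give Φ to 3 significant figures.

Φ = 0.454

Photons absorbed by the actinometer: 2.12e-6 / 0.299 = 7.090e-6 mol.
Φ(unknown) = 3.22e-6 / 7.090e-6 = 0.454.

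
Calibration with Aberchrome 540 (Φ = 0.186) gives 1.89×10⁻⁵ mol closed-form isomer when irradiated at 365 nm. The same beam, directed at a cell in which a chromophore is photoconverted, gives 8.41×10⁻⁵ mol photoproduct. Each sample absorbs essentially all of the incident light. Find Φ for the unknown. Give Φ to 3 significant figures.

Photons absorbed by the actinometer: 1.89×10⁻⁵ / 0.186 = 1.016×10⁻⁴ mol.
Φ(unknown) = 8.41×10⁻⁵ / 1.016×10⁻⁴ = 0.828.

Φ = 0.828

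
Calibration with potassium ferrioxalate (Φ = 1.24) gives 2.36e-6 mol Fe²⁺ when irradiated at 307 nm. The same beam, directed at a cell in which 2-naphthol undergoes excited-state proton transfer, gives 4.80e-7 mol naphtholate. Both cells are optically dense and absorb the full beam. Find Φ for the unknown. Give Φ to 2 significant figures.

Φ = 0.25

Photons absorbed by the actinometer: 2.36e-6 / 1.24 = 1.903e-6 mol.
Φ(unknown) = 4.80e-7 / 1.903e-6 = 0.25.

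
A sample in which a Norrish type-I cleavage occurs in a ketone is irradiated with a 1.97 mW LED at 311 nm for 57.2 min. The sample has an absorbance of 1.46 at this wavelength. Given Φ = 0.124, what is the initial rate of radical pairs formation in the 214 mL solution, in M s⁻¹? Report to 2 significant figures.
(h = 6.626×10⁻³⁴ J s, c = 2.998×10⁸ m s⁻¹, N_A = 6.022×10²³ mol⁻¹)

Photon energy at 311 nm: hc/λ = (6.626×10⁻³⁴)(2.998×10⁸)/(311×10⁻⁹) = 6.387×10⁻¹⁹ J.
Energy delivered: (1.97 mW)(3432 s) = 6.761 J.
Photons incident: 6.761 / 6.387×10⁻¹⁹ = 1.059×10¹⁹, i.e. 1.059×10¹⁹/6.022×10²³ = 1.759×10⁻⁵ mol.
Fraction absorbed: 1 − 10^(−1.46) = 0.9653.
Photons absorbed: 0.9653 × 1.759×10⁻⁵ = 1.698×10⁻⁵ mol.
Product formed: 0.124 × 1.698×10⁻⁵ = 2.106×10⁻⁶ mol.
Rate: 2.106×10⁻⁶ mol / (3432 s × 0.214 L) = 2.9×10⁻⁹ M s⁻¹.

2.9×10⁻⁹ M s⁻¹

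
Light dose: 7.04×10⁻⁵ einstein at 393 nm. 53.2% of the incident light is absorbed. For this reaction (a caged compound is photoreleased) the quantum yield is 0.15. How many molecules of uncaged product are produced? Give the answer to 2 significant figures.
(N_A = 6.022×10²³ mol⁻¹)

3.4×10¹⁸ molecules

Photons absorbed: 0.532 × 7.04×10⁻⁵ = 3.745×10⁻⁵ mol.
Product: Φ × n_abs = 0.15 × 3.745×10⁻⁵ = 5.618×10⁻⁶ mol.
As a count: 5.618×10⁻⁶ × 6.022×10²³ = 3.4×10¹⁸.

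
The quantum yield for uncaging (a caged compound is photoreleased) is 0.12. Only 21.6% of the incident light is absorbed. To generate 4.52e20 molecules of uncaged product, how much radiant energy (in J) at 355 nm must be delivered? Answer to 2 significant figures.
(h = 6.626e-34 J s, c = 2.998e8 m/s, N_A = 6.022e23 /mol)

Product: 4.52e20 / 6.022e23 = 7.506e-4 mol.
Photons that must be absorbed: 7.506e-4 / 0.12 = 0.006255 mol.
Incident photons needed: 0.006255 / 0.216 = 0.02896 mol.
Photon energy: hc/λ = 5.596e-19 J; per mole, 3.370e5 J mol⁻¹.
Energy required: 0.02896 × 3.370e5 = 9800 J.

9800 J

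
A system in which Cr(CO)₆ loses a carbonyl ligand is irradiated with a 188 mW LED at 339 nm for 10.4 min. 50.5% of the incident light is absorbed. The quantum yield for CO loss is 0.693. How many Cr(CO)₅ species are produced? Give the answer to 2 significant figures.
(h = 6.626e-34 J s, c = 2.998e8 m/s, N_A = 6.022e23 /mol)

7.0e19 species

Photon energy at 339 nm: hc/λ = (6.626e-34)(2.998e8)/(339e-9) = 5.860e-19 J.
Energy delivered: (188 mW)(624 s) = 117.3 J.
Photons incident: 117.3 / 5.860e-19 = 2.002e20, i.e. 2.002e20/6.022e23 = 3.324e-4 mol.
Photons absorbed: 0.505 × 3.324e-4 = 1.679e-4 mol.
Product: Φ × n_abs = 0.693 × 1.679e-4 = 1.164e-4 mol.
As a count: 1.164e-4 × 6.022e23 = 7.0e19.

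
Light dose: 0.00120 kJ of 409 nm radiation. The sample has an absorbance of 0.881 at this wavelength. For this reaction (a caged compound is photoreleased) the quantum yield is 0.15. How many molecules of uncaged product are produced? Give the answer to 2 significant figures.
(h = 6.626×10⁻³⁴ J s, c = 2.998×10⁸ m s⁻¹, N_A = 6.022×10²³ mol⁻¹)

3.2×10¹⁷ molecules

Photon energy at 409 nm: hc/λ = (6.626×10⁻³⁴)(2.998×10⁸)/(409×10⁻⁹) = 4.857×10⁻¹⁹ J.
Incident energy: 0.00120 kJ = 1.20 J.
Photons incident: 1.20 / 4.857×10⁻¹⁹ = 2.471×10¹⁸, i.e. 2.471×10¹⁸/6.022×10²³ = 4.103×10⁻⁶ mol.
Fraction absorbed: 1 − 10^(−0.881) = 0.8685.
Photons absorbed: 0.8685 × 4.103×10⁻⁶ = 3.563×10⁻⁶ mol.
Product: Φ × n_abs = 0.15 × 3.563×10⁻⁶ = 5.345×10⁻⁷ mol.
As a count: 5.345×10⁻⁷ × 6.022×10²³ = 3.2×10¹⁷.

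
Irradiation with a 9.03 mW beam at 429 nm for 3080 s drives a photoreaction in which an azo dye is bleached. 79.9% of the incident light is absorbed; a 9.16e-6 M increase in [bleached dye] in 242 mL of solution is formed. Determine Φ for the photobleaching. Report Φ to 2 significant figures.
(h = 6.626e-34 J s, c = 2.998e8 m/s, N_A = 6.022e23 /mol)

Φ = 0.028

Product: (9.16e-6 M)(0.242 L) = 2.217e-6 mol.
Photon energy at 429 nm: hc/λ = (6.626e-34)(2.998e8)/(429e-9) = 4.630e-19 J.
Energy delivered: (9.03 mW)(3080 s) = 27.81 J.
Photons incident: 27.81 / 4.630e-19 = 6.006e19, i.e. 6.006e19/6.022e23 = 9.973e-5 mol.
Photons absorbed: 0.799 × 9.973e-5 = 7.968e-5 mol.
Φ = 2.217e-6 mol / 7.968e-5 mol photons = 0.028.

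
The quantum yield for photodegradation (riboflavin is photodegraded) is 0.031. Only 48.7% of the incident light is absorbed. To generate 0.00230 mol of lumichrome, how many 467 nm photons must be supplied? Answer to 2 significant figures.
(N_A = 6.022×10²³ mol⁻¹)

Photons that must be absorbed: 0.00230 / 0.031 = 0.07419 mol.
Incident photons needed: 0.07419 / 0.487 = 0.1523 mol.
Photon count: 0.1523 × 6.022×10²³ = 9.2×10²².

9.2×10²² photons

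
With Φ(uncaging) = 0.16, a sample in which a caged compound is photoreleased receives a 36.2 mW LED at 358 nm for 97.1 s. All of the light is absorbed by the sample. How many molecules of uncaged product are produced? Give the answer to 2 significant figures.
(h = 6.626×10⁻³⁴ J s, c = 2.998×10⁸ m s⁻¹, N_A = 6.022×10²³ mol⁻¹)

1.0×10¹⁸ molecules

Photon energy at 358 nm: hc/λ = (6.626×10⁻³⁴)(2.998×10⁸)/(358×10⁻⁹) = 5.549×10⁻¹⁹ J.
Energy delivered: (36.2 mW)(97.1 s) = 3.515 J.
Photons incident: 3.515 / 5.549×10⁻¹⁹ = 6.334×10¹⁸, i.e. 6.334×10¹⁸/6.022×10²³ = 1.052×10⁻⁵ mol.
Product: Φ × n_abs = 0.16 × 1.052×10⁻⁵ = 1.683×10⁻⁶ mol.
As a count: 1.683×10⁻⁶ × 6.022×10²³ = 1.0×10¹⁸.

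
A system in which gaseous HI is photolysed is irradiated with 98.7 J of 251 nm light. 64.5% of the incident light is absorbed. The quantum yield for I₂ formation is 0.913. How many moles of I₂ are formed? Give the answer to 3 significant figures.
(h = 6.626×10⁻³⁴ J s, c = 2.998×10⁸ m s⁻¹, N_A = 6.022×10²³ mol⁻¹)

Photon energy at 251 nm: hc/λ = (6.626×10⁻³⁴)(2.998×10⁸)/(251×10⁻⁹) = 7.914×10⁻¹⁹ J.
Photons incident: 98.7 / 7.914×10⁻¹⁹ = 1.247×10²⁰, i.e. 1.247×10²⁰/6.022×10²³ = 2.071×10⁻⁴ mol.
Photons absorbed: 0.645 × 2.071×10⁻⁴ = 1.336×10⁻⁴ mol.
Product: Φ × n_abs = 0.913 × 1.336×10⁻⁴ = 1.220×10⁻⁴ mol.

1.22×10⁻⁴ mol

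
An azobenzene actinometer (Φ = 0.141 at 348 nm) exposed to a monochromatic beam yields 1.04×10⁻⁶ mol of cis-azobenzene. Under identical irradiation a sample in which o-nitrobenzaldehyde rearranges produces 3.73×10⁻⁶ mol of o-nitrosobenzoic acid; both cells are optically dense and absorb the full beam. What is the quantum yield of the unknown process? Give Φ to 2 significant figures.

Φ = 0.51

Photons absorbed by the actinometer: 1.04×10⁻⁶ / 0.141 = 7.376×10⁻⁶ mol.
Φ(unknown) = 3.73×10⁻⁶ / 7.376×10⁻⁶ = 0.51.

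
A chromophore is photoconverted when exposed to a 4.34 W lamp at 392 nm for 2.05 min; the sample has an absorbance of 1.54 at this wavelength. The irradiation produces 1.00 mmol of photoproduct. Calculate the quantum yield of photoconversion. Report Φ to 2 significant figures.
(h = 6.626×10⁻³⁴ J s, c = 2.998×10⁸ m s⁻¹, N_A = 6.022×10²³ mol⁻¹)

Product: 1.00 mmol = 0.00100 mol.
Photon energy at 392 nm: hc/λ = (6.626×10⁻³⁴)(2.998×10⁸)/(392×10⁻⁹) = 5.068×10⁻¹⁹ J.
Energy delivered: (4.34 W)(123 s) = 533.8 J.
Photons incident: 533.8 / 5.068×10⁻¹⁹ = 1.053×10²¹, i.e. 1.053×10²¹/6.022×10²³ = 0.001749 mol.
Fraction absorbed: 1 − 10^(−1.54) = 0.9712.
Photons absorbed: 0.9712 × 0.001749 = 0.001699 mol.
Φ = 0.00100 mol / 0.001699 mol photons = 0.59.

Φ = 0.59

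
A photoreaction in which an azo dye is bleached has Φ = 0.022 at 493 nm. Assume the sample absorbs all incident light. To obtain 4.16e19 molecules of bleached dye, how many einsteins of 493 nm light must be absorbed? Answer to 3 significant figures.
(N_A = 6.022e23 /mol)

0.00314 einstein

Product: 4.16e19 / 6.022e23 = 6.908e-5 mol.
Photons that must be absorbed: 6.908e-5 / 0.022 = 0.003140 mol.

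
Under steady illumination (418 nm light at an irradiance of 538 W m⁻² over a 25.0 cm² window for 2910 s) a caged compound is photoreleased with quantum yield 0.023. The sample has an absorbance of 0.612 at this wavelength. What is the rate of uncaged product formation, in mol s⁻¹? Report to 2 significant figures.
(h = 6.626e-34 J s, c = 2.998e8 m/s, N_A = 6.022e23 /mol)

Photon energy at 418 nm: hc/λ = (6.626e-34)(2.998e8)/(418e-9) = 4.752e-19 J.
Energy delivered: (538 W m⁻²)(25.0e-4 m²)(2910 s) = 3914 J.
Photons incident: 3914 / 4.752e-19 = 8.237e21, i.e. 8.237e21/6.022e23 = 0.01368 mol.
Fraction absorbed: 1 − 10^(−0.612) = 0.7557.
Photons absorbed: 0.7557 × 0.01368 = 0.01034 mol.
Product formed: 0.023 × 0.01034 = 2.378e-4 mol.
Rate: 2.378e-4 / 2910 s = 8.2e-8 mol s⁻¹.

8.2e-8 mol s⁻¹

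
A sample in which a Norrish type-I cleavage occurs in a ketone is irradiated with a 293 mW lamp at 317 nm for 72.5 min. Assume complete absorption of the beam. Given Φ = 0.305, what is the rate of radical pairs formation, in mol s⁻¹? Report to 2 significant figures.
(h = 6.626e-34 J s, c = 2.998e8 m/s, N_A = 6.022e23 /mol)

2.4e-7 mol s⁻¹

Photon energy at 317 nm: hc/λ = (6.626e-34)(2.998e8)/(317e-9) = 6.266e-19 J.
Energy delivered: (293 mW)(4350 s) = 1275 J.
Photons incident: 1275 / 6.266e-19 = 2.035e21, i.e. 2.035e21/6.022e23 = 0.003379 mol.
Product formed: 0.305 × 0.003379 = 0.001031 mol.
Rate: 0.001031 / 4350 s = 2.4e-7 mol s⁻¹.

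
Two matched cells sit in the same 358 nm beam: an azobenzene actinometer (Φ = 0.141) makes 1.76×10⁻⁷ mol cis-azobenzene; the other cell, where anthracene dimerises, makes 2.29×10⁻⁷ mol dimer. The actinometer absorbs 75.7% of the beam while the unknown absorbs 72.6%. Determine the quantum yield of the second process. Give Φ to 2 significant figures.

Photons absorbed by the actinometer: 1.76×10⁻⁷ / 0.141 = 1.248×10⁻⁶ mol.
Incident flux: 1.248×10⁻⁶ / 0.757 = 1.649×10⁻⁶ einstein.
Absorbed by unknown: 0.726 × 1.649×10⁻⁶ = 1.197×10⁻⁶ mol.
Φ(unknown) = 2.29×10⁻⁷ / 1.197×10⁻⁶ = 0.19.

Φ = 0.19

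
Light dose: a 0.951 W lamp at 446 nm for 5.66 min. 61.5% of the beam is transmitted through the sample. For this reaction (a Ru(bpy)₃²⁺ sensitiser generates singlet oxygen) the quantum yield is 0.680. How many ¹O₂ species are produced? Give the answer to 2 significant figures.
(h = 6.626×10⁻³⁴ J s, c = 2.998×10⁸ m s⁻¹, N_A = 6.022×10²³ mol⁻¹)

Photon energy at 446 nm: hc/λ = (6.626×10⁻³⁴)(2.998×10⁸)/(446×10⁻⁹) = 4.454×10⁻¹⁹ J.
Energy delivered: (0.951 W)(339.6 s) = 323.0 J.
Photons incident: 323.0 / 4.454×10⁻¹⁹ = 7.252×10²⁰, i.e. 7.252×10²⁰/6.022×10²³ = 0.001204 mol.
Fraction absorbed: 1 − 61.5/100 = 0.3850.
Photons absorbed: 0.3850 × 0.001204 = 4.635×10⁻⁴ mol.
Product: Φ × n_abs = 0.680 × 4.635×10⁻⁴ = 3.152×10⁻⁴ mol.
As a count: 3.152×10⁻⁴ × 6.022×10²³ = 1.9×10²⁰.

1.9×10²⁰ species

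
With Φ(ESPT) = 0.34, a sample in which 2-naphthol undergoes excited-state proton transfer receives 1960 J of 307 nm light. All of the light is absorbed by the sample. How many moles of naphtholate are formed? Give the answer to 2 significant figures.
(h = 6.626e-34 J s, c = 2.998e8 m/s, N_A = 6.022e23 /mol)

0.0017 mol

Photon energy at 307 nm: hc/λ = (6.626e-34)(2.998e8)/(307e-9) = 6.471e-19 J.
Photons incident: 1960 / 6.471e-19 = 3.029e21, i.e. 3.029e21/6.022e23 = 0.005030 mol.
Product: Φ × n_abs = 0.34 × 0.005030 = 0.001710 mol.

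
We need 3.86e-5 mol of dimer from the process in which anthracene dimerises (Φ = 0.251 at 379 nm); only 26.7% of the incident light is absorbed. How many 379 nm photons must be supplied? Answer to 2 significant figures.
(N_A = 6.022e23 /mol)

3.5e20 photons

Photons that must be absorbed: 3.86e-5 / 0.251 = 1.538e-4 mol.
Incident photons needed: 1.538e-4 / 0.267 = 5.760e-4 mol.
Photon count: 5.760e-4 × 6.022e23 = 3.5e20.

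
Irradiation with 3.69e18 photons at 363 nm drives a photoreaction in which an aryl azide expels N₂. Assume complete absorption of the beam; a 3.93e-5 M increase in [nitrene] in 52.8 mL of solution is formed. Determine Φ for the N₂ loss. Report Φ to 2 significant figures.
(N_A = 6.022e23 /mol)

Φ = 0.34

Product: (3.93e-5 M)(0.0528 L) = 2.075e-6 mol.
Moles of photons: 3.69e18 / 6.022e23 = 6.128e-6 mol.
Φ = 2.075e-6 mol / 6.128e-6 mol photons = 0.34.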